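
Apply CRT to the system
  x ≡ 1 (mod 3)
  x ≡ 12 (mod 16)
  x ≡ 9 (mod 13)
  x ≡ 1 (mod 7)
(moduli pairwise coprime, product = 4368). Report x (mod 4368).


Product of moduli M = 3 · 16 · 13 · 7 = 4368.
Merge one congruence at a time:
  Start: x ≡ 1 (mod 3).
  Combine with x ≡ 12 (mod 16); new modulus lcm = 48.
    Write x = 1 + 3·t and substitute into x ≡ 12 (mod 16): 3·t ≡ 12 − 1 = 11 (mod 16).
    The inverse of 3 mod 16 is 11 (since 3·11 = 33 = 2·16 + 1), so t ≡ 11·11 = 121 ≡ 9 (mod 16).
    Then x = 1 + 3·9 = 28, valid modulo lcm(3, 16) = 48: x ≡ 28 (mod 48).
  Combine with x ≡ 9 (mod 13); new modulus lcm = 624.
    Write x = 28 + 48·t and substitute into x ≡ 9 (mod 13): 48·t ≡ 9 − 28 = -19 (mod 13).
    Reduce coefficients mod 13: 9·t ≡ 7 (mod 13).
    The inverse of 9 mod 13 is 3 (since 9·3 = 27 = 2·13 + 1), so t ≡ 3·7 = 21 ≡ 8 (mod 13).
    Then x = 28 + 48·8 = 412, valid modulo lcm(48, 13) = 624: x ≡ 412 (mod 624).
  Combine with x ≡ 1 (mod 7); new modulus lcm = 4368.
    Write x = 412 + 624·t and substitute into x ≡ 1 (mod 7): 624·t ≡ 1 − 412 = -411 (mod 7).
    Reduce coefficients mod 7: 1·t ≡ 2 (mod 7).
    So t ≡ 2 (mod 7).
    Then x = 412 + 624·2 = 1660, valid modulo lcm(624, 7) = 4368: x ≡ 1660 (mod 4368).
Verify against each original: 1660 mod 3 = 1, 1660 mod 16 = 12, 1660 mod 13 = 9, 1660 mod 7 = 1.

x ≡ 1660 (mod 4368).


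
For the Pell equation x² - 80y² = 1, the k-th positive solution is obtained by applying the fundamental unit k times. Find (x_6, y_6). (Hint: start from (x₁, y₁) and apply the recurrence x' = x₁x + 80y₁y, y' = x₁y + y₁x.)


Step 1: Find the fundamental solution (x₁, y₁) of x² - 80y² = 1.
  Expand √80 as a continued fraction. a₀ = ⌊√80⌋ = 8; iterate m_{k+1} = d_k·a_k − m_k, d_{k+1} = (80 − m_{k+1}²)/d_k, a_{k+1} = ⌊(a₀ + m_{k+1})/d_{k+1}⌋ (starting m₀ = 0, d₀ = 1), with convergents p_k = a_k·p_{k-1} + p_{k-2}, q_k = a_k·q_{k-1} + q_{k-2} (p₋₁ = 1, q₋₁ = 0):
  k = 0: a₀ = 8; p₀/q₀ = 8/1; p₀² − 80·q₀² = 64 − 80 = -16.
  k = 1: m = 8, d = 16, a = ⌊(8 + 8)/16⌋ = 1; p/q = (1·8 + 1)/(1·1 + 0) = 9/1; p² − 80·q² = 81 − 80 = 1.
  The first convergent with p² − 80·q² = 1 gives the fundamental solution (x₁, y₁) = (9, 1).
Step 2: Apply the recurrence (x_{n+1}, y_{n+1}) = (x₁x_n + 80y₁y_n, x₁y_n + y₁x_n) repeatedly.
  From (x_1, y_1) = (9, 1): x_2 = 9·9 + 80·1·1 = 161; y_2 = 9·1 + 1·9 = 18.
  From (x_2, y_2) = (161, 18): x_3 = 9·161 + 80·1·18 = 2889; y_3 = 9·18 + 1·161 = 323.
  From (x_3, y_3) = (2889, 323): x_4 = 9·2889 + 80·1·323 = 51841; y_4 = 9·323 + 1·2889 = 5796.
  From (x_4, y_4) = (51841, 5796): x_5 = 9·51841 + 80·1·5796 = 930249; y_5 = 9·5796 + 1·51841 = 104005.
  From (x_5, y_5) = (930249, 104005): x_6 = 9·930249 + 80·1·104005 = 16692641; y_6 = 9·104005 + 1·930249 = 1866294.
Step 3: Verify x_6² - 80·y_6² = 278644263554881 - 278644263554880 = 1 (should be 1). ✓

(x_1, y_1) = (9, 1); (x_6, y_6) = (16692641, 1866294).


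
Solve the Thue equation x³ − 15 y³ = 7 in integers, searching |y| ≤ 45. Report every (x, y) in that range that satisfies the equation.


The equation is x³ - 15y³ = 7. For fixed y, x³ = 15·y³ + 7, so a solution requires the RHS to be a perfect cube.
Strategy: iterate y from -45 to 45, compute RHS = 15·y³ + 7, and check whether it is a (positive or negative) perfect cube.
Check small values of y:
  y = 0: RHS = 7 is not a perfect cube.
  y = 1: RHS = 22 is not a perfect cube.
  y = -1: RHS = -8 = (-2)³ ⇒ x = -2 works.
  y = 2: RHS = 127 is not a perfect cube.
  y = -2: RHS = -113 is not a perfect cube.
  y = 3: RHS = 412 is not a perfect cube.
  y = -3: RHS = -398 is not a perfect cube.
Continuing the search up to |y| = 45 finds no further solutions beyond those listed.
Collected solutions: (-2, -1).

Solutions (with |y| ≤ 45): (-2, -1).


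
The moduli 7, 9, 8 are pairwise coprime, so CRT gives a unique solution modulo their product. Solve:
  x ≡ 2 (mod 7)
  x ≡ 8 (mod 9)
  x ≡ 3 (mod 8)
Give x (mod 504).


Moduli 7, 9, 8 are pairwise coprime; by CRT there is a unique solution modulo M = 7 · 9 · 8 = 504.
Solve pairwise, accumulating the modulus:
  Start with x ≡ 2 (mod 7).
  Combine with x ≡ 8 (mod 9): since gcd(7, 9) = 1, we get a unique residue mod 63.
    Write x = 2 + 7·t and substitute into x ≡ 8 (mod 9): 7·t ≡ 8 − 2 = 6 (mod 9).
    The inverse of 7 mod 9 is 4 (since 7·4 = 28 = 3·9 + 1), so t ≡ 4·6 = 24 ≡ 6 (mod 9).
    Then x = 2 + 7·6 = 44, valid modulo lcm(7, 9) = 63: x ≡ 44 (mod 63).
  Combine with x ≡ 3 (mod 8): since gcd(63, 8) = 1, we get a unique residue mod 504.
    Write x = 44 + 63·t and substitute into x ≡ 3 (mod 8): 63·t ≡ 3 − 44 = -41 (mod 8).
    Reduce coefficients mod 8: 7·t ≡ 7 (mod 8).
    The inverse of 7 mod 8 is 7 (since 7·7 = 49 = 6·8 + 1), so t ≡ 7·7 = 49 ≡ 1 (mod 8).
    Then x = 44 + 63·1 = 107, valid modulo lcm(63, 8) = 504: x ≡ 107 (mod 504).
Verify: 107 mod 7 = 2 ✓, 107 mod 9 = 8 ✓, 107 mod 8 = 3 ✓.

x ≡ 107 (mod 504).


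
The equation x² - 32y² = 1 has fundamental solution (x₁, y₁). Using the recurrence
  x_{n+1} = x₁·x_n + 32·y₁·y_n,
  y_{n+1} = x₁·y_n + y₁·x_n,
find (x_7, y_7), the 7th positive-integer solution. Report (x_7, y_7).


Step 1: Find the fundamental solution (x₁, y₁) of x² - 32y² = 1.
  Expand √32 as a continued fraction. a₀ = ⌊√32⌋ = 5; iterate m_{k+1} = d_k·a_k − m_k, d_{k+1} = (32 − m_{k+1}²)/d_k, a_{k+1} = ⌊(a₀ + m_{k+1})/d_{k+1}⌋ (starting m₀ = 0, d₀ = 1), with convergents p_k = a_k·p_{k-1} + p_{k-2}, q_k = a_k·q_{k-1} + q_{k-2} (p₋₁ = 1, q₋₁ = 0):
  k = 0: a₀ = 5; p₀/q₀ = 5/1; p₀² − 32·q₀² = 25 − 32 = -7.
  k = 1: m = 5, d = 7, a = ⌊(5 + 5)/7⌋ = 1; p/q = (1·5 + 1)/(1·1 + 0) = 6/1; p² − 32·q² = 36 − 32 = 4.
  k = 2: m = 2, d = 4, a = ⌊(5 + 2)/4⌋ = 1; p/q = (1·6 + 5)/(1·1 + 1) = 11/2; p² − 32·q² = 121 − 128 = -7.
  k = 3: m = 2, d = 7, a = ⌊(5 + 2)/7⌋ = 1; p/q = (1·11 + 6)/(1·2 + 1) = 17/3; p² − 32·q² = 289 − 288 = 1.
  The first convergent with p² − 32·q² = 1 gives the fundamental solution (x₁, y₁) = (17, 3).
Step 2: Apply the recurrence (x_{n+1}, y_{n+1}) = (x₁x_n + 32y₁y_n, x₁y_n + y₁x_n) repeatedly.
  From (x_1, y_1) = (17, 3): x_2 = 17·17 + 32·3·3 = 577; y_2 = 17·3 + 3·17 = 102.
  From (x_2, y_2) = (577, 102): x_3 = 17·577 + 32·3·102 = 19601; y_3 = 17·102 + 3·577 = 3465.
  From (x_3, y_3) = (19601, 3465): x_4 = 17·19601 + 32·3·3465 = 665857; y_4 = 17·3465 + 3·19601 = 117708.
  From (x_4, y_4) = (665857, 117708): x_5 = 17·665857 + 32·3·117708 = 22619537; y_5 = 17·117708 + 3·665857 = 3998607.
  From (x_5, y_5) = (22619537, 3998607): x_6 = 17·22619537 + 32·3·3998607 = 768398401; y_6 = 17·3998607 + 3·22619537 = 135834930.
  From (x_6, y_6) = (768398401, 135834930): x_7 = 17·768398401 + 32·3·135834930 = 26102926097; y_7 = 17·135834930 + 3·768398401 = 4614389013.
Step 3: Verify x_7² - 32·y_7² = 681362750825443653409 - 681362750825443653408 = 1 (should be 1). ✓

(x_1, y_1) = (17, 3); (x_7, y_7) = (26102926097, 4614389013).


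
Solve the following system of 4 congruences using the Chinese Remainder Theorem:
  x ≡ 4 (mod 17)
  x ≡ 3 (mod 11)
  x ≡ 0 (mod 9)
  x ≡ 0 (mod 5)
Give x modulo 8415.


Product of moduli M = 17 · 11 · 9 · 5 = 8415.
Merge one congruence at a time:
  Start: x ≡ 4 (mod 17).
  Combine with x ≡ 3 (mod 11); new modulus lcm = 187.
    Write x = 4 + 17·t and substitute into x ≡ 3 (mod 11): 17·t ≡ 3 − 4 = -1 (mod 11).
    Reduce coefficients mod 11: 6·t ≡ 10 (mod 11).
    The inverse of 6 mod 11 is 2 (since 6·2 = 12 = 1·11 + 1), so t ≡ 2·10 = 20 ≡ 9 (mod 11).
    Then x = 4 + 17·9 = 157, valid modulo lcm(17, 11) = 187: x ≡ 157 (mod 187).
  Combine with x ≡ 0 (mod 9); new modulus lcm = 1683.
    Write x = 157 + 187·t and substitute into x ≡ 0 (mod 9): 187·t ≡ 0 − 157 = -157 (mod 9).
    Reduce coefficients mod 9: 7·t ≡ 5 (mod 9).
    The inverse of 7 mod 9 is 4 (since 7·4 = 28 = 3·9 + 1), so t ≡ 4·5 = 20 ≡ 2 (mod 9).
    Then x = 157 + 187·2 = 531, valid modulo lcm(187, 9) = 1683: x ≡ 531 (mod 1683).
  Combine with x ≡ 0 (mod 5); new modulus lcm = 8415.
    Write x = 531 + 1683·t and substitute into x ≡ 0 (mod 5): 1683·t ≡ 0 − 531 = -531 (mod 5).
    Reduce coefficients mod 5: 3·t ≡ 4 (mod 5).
    The inverse of 3 mod 5 is 2 (since 3·2 = 6 = 1·5 + 1), so t ≡ 2·4 = 8 ≡ 3 (mod 5).
    Then x = 531 + 1683·3 = 5580, valid modulo lcm(1683, 5) = 8415: x ≡ 5580 (mod 8415).
Verify against each original: 5580 mod 17 = 4, 5580 mod 11 = 3, 5580 mod 9 = 0, 5580 mod 5 = 0.

x ≡ 5580 (mod 8415).


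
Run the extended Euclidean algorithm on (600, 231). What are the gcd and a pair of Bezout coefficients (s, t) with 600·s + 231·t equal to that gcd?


Euclidean algorithm on (600, 231) — divide until remainder is 0:
  600 = 2 · 231 + 138
  231 = 1 · 138 + 93
  138 = 1 · 93 + 45
  93 = 2 · 45 + 3
  45 = 15 · 3 + 0
gcd(600, 231) = 3.
Track Bezout coefficients alongside the remainders: start with r₀ = 600 = a·1 + b·0 (s = 1, t = 0) and r₁ = 231 = a·0 + b·1 (s = 0, t = 1); each new remainder r_{k+1} = r_{k-1} − q_k·r_k inherits s_{k+1} = s_{k-1} − q_k·s_k, t_{k+1} = t_{k-1} − q_k·t_k, so r_k = a·s_k + b·t_k at every step:
  q = 2: r = 138, s = 1 − 2·0 = 1, t = 0 − 2·1 = -2  (check: 600·1 + 231·(-2) = 138)
  q = 1: r = 93, s = 0 − 1·1 = -1, t = 1 − 1·(-2) = 3  (check: 600·(-1) + 231·3 = 93)
  q = 1: r = 45, s = 1 − 1·(-1) = 2, t = -2 − 1·3 = -5  (check: 600·2 + 231·(-5) = 45)
  q = 2: r = 3, s = -1 − 2·2 = -5, t = 3 − 2·(-5) = 13  (check: 600·(-5) + 231·13 = 3)
The row with r = 3 (the gcd) gives the Bezout coefficients s = -5, t = 13.
Result: 600 · (-5) + 231 · (13) = 3.

gcd(600, 231) = 3; s = -5, t = 13 (check: 600·(-5) + 231·13 = 3).


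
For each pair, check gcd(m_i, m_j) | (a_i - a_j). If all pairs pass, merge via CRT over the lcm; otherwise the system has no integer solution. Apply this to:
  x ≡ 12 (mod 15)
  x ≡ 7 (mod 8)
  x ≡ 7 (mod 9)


Moduli 15, 8, 9 are not pairwise coprime, so CRT works modulo lcm(m_i) when all pairwise compatibility conditions hold.
Pairwise compatibility: gcd(m_i, m_j) must divide a_i - a_j for every pair.
Merge one congruence at a time:
  Start: x ≡ 12 (mod 15).
  Combine with x ≡ 7 (mod 8): gcd(15, 8) = 1; 7 - 12 = -5, which IS divisible by 1, so compatible.
    Write x = 12 + 15·t and substitute into x ≡ 7 (mod 8): 15·t ≡ 7 − 12 = -5 (mod 8).
    Reduce coefficients mod 8: 7·t ≡ 3 (mod 8).
    The inverse of 7 mod 8 is 7 (since 7·7 = 49 = 6·8 + 1), so t ≡ 7·3 = 21 ≡ 5 (mod 8).
    Then x = 12 + 15·5 = 87, valid modulo lcm(15, 8) = 120: x ≡ 87 (mod 120).
  Combine with x ≡ 7 (mod 9): gcd(120, 9) = 3, and 7 - 87 = -80 is NOT divisible by 3.
    ⇒ system is inconsistent (no integer solution).

No solution (the system is inconsistent).


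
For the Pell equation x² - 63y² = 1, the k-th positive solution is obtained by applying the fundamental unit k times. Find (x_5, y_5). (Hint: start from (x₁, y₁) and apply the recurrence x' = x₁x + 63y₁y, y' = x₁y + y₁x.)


Step 1: Find the fundamental solution (x₁, y₁) of x² - 63y² = 1.
  Expand √63 as a continued fraction. a₀ = ⌊√63⌋ = 7; iterate m_{k+1} = d_k·a_k − m_k, d_{k+1} = (63 − m_{k+1}²)/d_k, a_{k+1} = ⌊(a₀ + m_{k+1})/d_{k+1}⌋ (starting m₀ = 0, d₀ = 1), with convergents p_k = a_k·p_{k-1} + p_{k-2}, q_k = a_k·q_{k-1} + q_{k-2} (p₋₁ = 1, q₋₁ = 0):
  k = 0: a₀ = 7; p₀/q₀ = 7/1; p₀² − 63·q₀² = 49 − 63 = -14.
  k = 1: m = 7, d = 14, a = ⌊(7 + 7)/14⌋ = 1; p/q = (1·7 + 1)/(1·1 + 0) = 8/1; p² − 63·q² = 64 − 63 = 1.
  The first convergent with p² − 63·q² = 1 gives the fundamental solution (x₁, y₁) = (8, 1).
Step 2: Apply the recurrence (x_{n+1}, y_{n+1}) = (x₁x_n + 63y₁y_n, x₁y_n + y₁x_n) repeatedly.
  From (x_1, y_1) = (8, 1): x_2 = 8·8 + 63·1·1 = 127; y_2 = 8·1 + 1·8 = 16.
  From (x_2, y_2) = (127, 16): x_3 = 8·127 + 63·1·16 = 2024; y_3 = 8·16 + 1·127 = 255.
  From (x_3, y_3) = (2024, 255): x_4 = 8·2024 + 63·1·255 = 32257; y_4 = 8·255 + 1·2024 = 4064.
  From (x_4, y_4) = (32257, 4064): x_5 = 8·32257 + 63·1·4064 = 514088; y_5 = 8·4064 + 1·32257 = 64769.
Step 3: Verify x_5² - 63·y_5² = 264286471744 - 264286471743 = 1 (should be 1). ✓

(x_1, y_1) = (8, 1); (x_5, y_5) = (514088, 64769).


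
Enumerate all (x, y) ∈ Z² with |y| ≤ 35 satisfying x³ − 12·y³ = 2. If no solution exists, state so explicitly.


The equation is x³ - 12y³ = 2. For fixed y, x³ = 12·y³ + 2, so a solution requires the RHS to be a perfect cube.
Strategy: iterate y from -35 to 35, compute RHS = 12·y³ + 2, and check whether it is a (positive or negative) perfect cube.
Check small values of y:
  y = 0: RHS = 2 is not a perfect cube.
  y = 1: RHS = 14 is not a perfect cube.
  y = -1: RHS = -10 is not a perfect cube.
  y = 2: RHS = 98 is not a perfect cube.
  y = -2: RHS = -94 is not a perfect cube.
  y = 3: RHS = 326 is not a perfect cube.
  y = -3: RHS = -322 is not a perfect cube.
Continuing the search up to |y| = 35 finds no solutions either.
No (x, y) in the scanned range satisfies the equation.

No integer solutions with |y| ≤ 35.


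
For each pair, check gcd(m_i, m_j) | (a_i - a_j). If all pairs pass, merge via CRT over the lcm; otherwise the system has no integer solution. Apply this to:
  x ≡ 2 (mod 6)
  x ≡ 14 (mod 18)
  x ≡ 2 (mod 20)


Moduli 6, 18, 20 are not pairwise coprime, so CRT works modulo lcm(m_i) when all pairwise compatibility conditions hold.
Pairwise compatibility: gcd(m_i, m_j) must divide a_i - a_j for every pair.
Merge one congruence at a time:
  Start: x ≡ 2 (mod 6).
  Combine with x ≡ 14 (mod 18): gcd(6, 18) = 6; 14 - 2 = 12, which IS divisible by 6, so compatible.
    Write x = 2 + 6·t and substitute into x ≡ 14 (mod 18): 6·t ≡ 14 − 2 = 12 (mod 18).
    Divide the congruence (and modulus) by g = 6: 1·t ≡ 2 (mod 3).
    So t ≡ 2 (mod 3).
    Then x = 2 + 6·2 = 14, valid modulo lcm(6, 18) = 18: x ≡ 14 (mod 18).
  Combine with x ≡ 2 (mod 20): gcd(18, 20) = 2; 2 - 14 = -12, which IS divisible by 2, so compatible.
    Write x = 14 + 18·t and substitute into x ≡ 2 (mod 20): 18·t ≡ 2 − 14 = -12 (mod 20).
    Divide the congruence (and modulus) by g = 2: 9·t ≡ -6 (mod 10).
    Reduce coefficients mod 10: 9·t ≡ 4 (mod 10).
    The inverse of 9 mod 10 is 9 (since 9·9 = 81 = 8·10 + 1), so t ≡ 9·4 = 36 ≡ 6 (mod 10).
    Then x = 14 + 18·6 = 122, valid modulo lcm(18, 20) = 180: x ≡ 122 (mod 180).
Verify: 122 mod 6 = 2, 122 mod 18 = 14, 122 mod 20 = 2.

x ≡ 122 (mod 180).


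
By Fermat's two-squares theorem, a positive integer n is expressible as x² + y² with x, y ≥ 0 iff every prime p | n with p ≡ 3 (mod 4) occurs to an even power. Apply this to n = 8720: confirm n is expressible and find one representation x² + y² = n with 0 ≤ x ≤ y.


Step 1: Factor n = 8720 = 2^4 · 5 · 109.
Step 2: Check the mod-4 condition on each prime factor: 2 = 2 (special); 5 ≡ 1 (mod 4), exponent 1; 109 ≡ 1 (mod 4), exponent 1.
All primes ≡ 3 (mod 4) appear to even exponent (or don't appear), so by the two-squares theorem n IS expressible as a sum of two squares.
Step 3: Build a representation. Group n = k² · m with k = 4 and m = 5 · 109 = 545 (a product of primes ≡ 1 (mod 4)); a representation of m scales to one of n via (k·x)² + (k·y)² = k²(x² + y²). Each prime p ≡ 1 (mod 4) is itself a sum of two squares; find a² by testing p − a² for a perfect square:
  5: 5 − 1² = 4 = 2² ⇒ 5 = 1² + 2².
  109: 109 − 1² = 108, 109 − 2² = 105, 109 − 3² = 100 = 10² ⇒ 109 = 3² + 10².
  Combine using the Brahmagupta–Fibonacci identity (a² + b²)(c² + d²) = (ac − bd)² + (ad + bc)² = (ac + bd)² + (ad − bc)²:
  5 · 109 = 545: from (1² + 2²)(3² + 10²), take (1·3 − 2·10, 1·10 + 2·3) = (3 − 20, 10 + 6) = (-17, 16); dropping signs (only squares matter) gives (17, 16); check 17² + 16² = 289 + 256 = 545 ✓.
  Scale by k = 4: (4·17, 4·16) = (68, 64).
Step 4: Order so x ≤ y and verify: 64² + 68² = 4096 + 4624 = 8720 = n. ✓

n = 8720 = 64² + 68² (one valid representation with x ≤ y).


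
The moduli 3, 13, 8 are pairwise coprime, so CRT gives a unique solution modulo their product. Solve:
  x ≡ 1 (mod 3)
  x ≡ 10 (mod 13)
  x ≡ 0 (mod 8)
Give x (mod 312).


Moduli 3, 13, 8 are pairwise coprime; by CRT there is a unique solution modulo M = 3 · 13 · 8 = 312.
Solve pairwise, accumulating the modulus:
  Start with x ≡ 1 (mod 3).
  Combine with x ≡ 10 (mod 13): since gcd(3, 13) = 1, we get a unique residue mod 39.
    Write x = 1 + 3·t and substitute into x ≡ 10 (mod 13): 3·t ≡ 10 − 1 = 9 (mod 13).
    The inverse of 3 mod 13 is 9 (since 3·9 = 27 = 2·13 + 1), so t ≡ 9·9 = 81 ≡ 3 (mod 13).
    Then x = 1 + 3·3 = 10, valid modulo lcm(3, 13) = 39: x ≡ 10 (mod 39).
  Combine with x ≡ 0 (mod 8): since gcd(39, 8) = 1, we get a unique residue mod 312.
    Write x = 10 + 39·t and substitute into x ≡ 0 (mod 8): 39·t ≡ 0 − 10 = -10 (mod 8).
    Reduce coefficients mod 8: 7·t ≡ 6 (mod 8).
    The inverse of 7 mod 8 is 7 (since 7·7 = 49 = 6·8 + 1), so t ≡ 7·6 = 42 ≡ 2 (mod 8).
    Then x = 10 + 39·2 = 88, valid modulo lcm(39, 8) = 312: x ≡ 88 (mod 312).
Verify: 88 mod 3 = 1 ✓, 88 mod 13 = 10 ✓, 88 mod 8 = 0 ✓.

x ≡ 88 (mod 312).


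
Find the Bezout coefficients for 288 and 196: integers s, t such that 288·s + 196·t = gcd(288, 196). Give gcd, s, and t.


Euclidean algorithm on (288, 196) — divide until remainder is 0:
  288 = 1 · 196 + 92
  196 = 2 · 92 + 12
  92 = 7 · 12 + 8
  12 = 1 · 8 + 4
  8 = 2 · 4 + 0
gcd(288, 196) = 4.
Track Bezout coefficients alongside the remainders: start with r₀ = 288 = a·1 + b·0 (s = 1, t = 0) and r₁ = 196 = a·0 + b·1 (s = 0, t = 1); each new remainder r_{k+1} = r_{k-1} − q_k·r_k inherits s_{k+1} = s_{k-1} − q_k·s_k, t_{k+1} = t_{k-1} − q_k·t_k, so r_k = a·s_k + b·t_k at every step:
  q = 1: r = 92, s = 1 − 1·0 = 1, t = 0 − 1·1 = -1  (check: 288·1 + 196·(-1) = 92)
  q = 2: r = 12, s = 0 − 2·1 = -2, t = 1 − 2·(-1) = 3  (check: 288·(-2) + 196·3 = 12)
  q = 7: r = 8, s = 1 − 7·(-2) = 15, t = -1 − 7·3 = -22  (check: 288·15 + 196·(-22) = 8)
  q = 1: r = 4, s = -2 − 1·15 = -17, t = 3 − 1·(-22) = 25  (check: 288·(-17) + 196·25 = 4)
The row with r = 4 (the gcd) gives the Bezout coefficients s = -17, t = 25.
Result: 288 · (-17) + 196 · (25) = 4.

gcd(288, 196) = 4; s = -17, t = 25 (check: 288·(-17) + 196·25 = 4).


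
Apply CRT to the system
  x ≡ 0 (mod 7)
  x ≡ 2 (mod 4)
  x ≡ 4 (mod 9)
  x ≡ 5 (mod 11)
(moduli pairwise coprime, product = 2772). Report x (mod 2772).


Product of moduli M = 7 · 4 · 9 · 11 = 2772.
Merge one congruence at a time:
  Start: x ≡ 0 (mod 7).
  Combine with x ≡ 2 (mod 4); new modulus lcm = 28.
    Write x = 0 + 7·t and substitute into x ≡ 2 (mod 4): 7·t ≡ 2 − 0 = 2 (mod 4).
    Reduce coefficients mod 4: 3·t ≡ 2 (mod 4).
    The inverse of 3 mod 4 is 3 (since 3·3 = 9 = 2·4 + 1), so t ≡ 3·2 = 6 ≡ 2 (mod 4).
    Then x = 0 + 7·2 = 14, valid modulo lcm(7, 4) = 28: x ≡ 14 (mod 28).
  Combine with x ≡ 4 (mod 9); new modulus lcm = 252.
    Write x = 14 + 28·t and substitute into x ≡ 4 (mod 9): 28·t ≡ 4 − 14 = -10 (mod 9).
    Reduce coefficients mod 9: 1·t ≡ 8 (mod 9).
    So t ≡ 8 (mod 9).
    Then x = 14 + 28·8 = 238, valid modulo lcm(28, 9) = 252: x ≡ 238 (mod 252).
  Combine with x ≡ 5 (mod 11); new modulus lcm = 2772.
    Write x = 238 + 252·t and substitute into x ≡ 5 (mod 11): 252·t ≡ 5 − 238 = -233 (mod 11).
    Reduce coefficients mod 11: 10·t ≡ 9 (mod 11).
    The inverse of 10 mod 11 is 10 (since 10·10 = 100 = 9·11 + 1), so t ≡ 10·9 = 90 ≡ 2 (mod 11).
    Then x = 238 + 252·2 = 742, valid modulo lcm(252, 11) = 2772: x ≡ 742 (mod 2772).
Verify against each original: 742 mod 7 = 0, 742 mod 4 = 2, 742 mod 9 = 4, 742 mod 11 = 5.

x ≡ 742 (mod 2772).


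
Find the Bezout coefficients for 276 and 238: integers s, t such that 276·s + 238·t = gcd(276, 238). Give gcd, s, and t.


Euclidean algorithm on (276, 238) — divide until remainder is 0:
  276 = 1 · 238 + 38
  238 = 6 · 38 + 10
  38 = 3 · 10 + 8
  10 = 1 · 8 + 2
  8 = 4 · 2 + 0
gcd(276, 238) = 2.
Track Bezout coefficients alongside the remainders: start with r₀ = 276 = a·1 + b·0 (s = 1, t = 0) and r₁ = 238 = a·0 + b·1 (s = 0, t = 1); each new remainder r_{k+1} = r_{k-1} − q_k·r_k inherits s_{k+1} = s_{k-1} − q_k·s_k, t_{k+1} = t_{k-1} − q_k·t_k, so r_k = a·s_k + b·t_k at every step:
  q = 1: r = 38, s = 1 − 1·0 = 1, t = 0 − 1·1 = -1  (check: 276·1 + 238·(-1) = 38)
  q = 6: r = 10, s = 0 − 6·1 = -6, t = 1 − 6·(-1) = 7  (check: 276·(-6) + 238·7 = 10)
  q = 3: r = 8, s = 1 − 3·(-6) = 19, t = -1 − 3·7 = -22  (check: 276·19 + 238·(-22) = 8)
  q = 1: r = 2, s = -6 − 1·19 = -25, t = 7 − 1·(-22) = 29  (check: 276·(-25) + 238·29 = 2)
The row with r = 2 (the gcd) gives the Bezout coefficients s = -25, t = 29.
Result: 276 · (-25) + 238 · (29) = 2.

gcd(276, 238) = 2; s = -25, t = 29 (check: 276·(-25) + 238·29 = 2).


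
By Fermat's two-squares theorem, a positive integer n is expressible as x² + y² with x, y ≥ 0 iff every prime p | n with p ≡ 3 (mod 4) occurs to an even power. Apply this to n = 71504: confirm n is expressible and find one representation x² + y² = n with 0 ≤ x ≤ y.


Step 1: Factor n = 71504 = 2^4 · 41 · 109.
Step 2: Check the mod-4 condition on each prime factor: 2 = 2 (special); 41 ≡ 1 (mod 4), exponent 1; 109 ≡ 1 (mod 4), exponent 1.
All primes ≡ 3 (mod 4) appear to even exponent (or don't appear), so by the two-squares theorem n IS expressible as a sum of two squares.
Step 3: Build a representation. Group n = k² · m with k = 4 and m = 41 · 109 = 4469 (a product of primes ≡ 1 (mod 4)); a representation of m scales to one of n via (k·x)² + (k·y)² = k²(x² + y²). Each prime p ≡ 1 (mod 4) is itself a sum of two squares; find a² by testing p − a² for a perfect square:
  41: 41 − 1² = 40, 41 − 2² = 37, 41 − 3² = 32, 41 − 4² = 25 = 5² ⇒ 41 = 4² + 5².
  109: 109 − 1² = 108, 109 − 2² = 105, 109 − 3² = 100 = 10² ⇒ 109 = 3² + 10².
  Combine using the Brahmagupta–Fibonacci identity (a² + b²)(c² + d²) = (ac − bd)² + (ad + bc)² = (ac + bd)² + (ad − bc)²:
  41 · 109 = 4469: from (4² + 5²)(3² + 10²), take (4·3 − 5·10, 4·10 + 5·3) = (12 − 50, 40 + 15) = (-38, 55); dropping signs (only squares matter) gives (38, 55); check 38² + 55² = 1444 + 3025 = 4469 ✓.
  Scale by k = 4: (4·38, 4·55) = (152, 220).
Step 4: Order so x ≤ y and verify: 152² + 220² = 23104 + 48400 = 71504 = n. ✓

n = 71504 = 152² + 220² (one valid representation with x ≤ y).


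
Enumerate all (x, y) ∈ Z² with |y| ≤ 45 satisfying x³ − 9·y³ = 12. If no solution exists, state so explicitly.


The equation is x³ - 9y³ = 12. For fixed y, x³ = 9·y³ + 12, so a solution requires the RHS to be a perfect cube.
Strategy: iterate y from -45 to 45, compute RHS = 9·y³ + 12, and check whether it is a (positive or negative) perfect cube.
Check small values of y:
  y = 0: RHS = 12 is not a perfect cube.
  y = 1: RHS = 21 is not a perfect cube.
  y = -1: RHS = 3 is not a perfect cube.
  y = 2: RHS = 84 is not a perfect cube.
  y = -2: RHS = -60 is not a perfect cube.
  y = 3: RHS = 255 is not a perfect cube.
  y = -3: RHS = -231 is not a perfect cube.
Continuing the search up to |y| = 45 finds no solutions either.
No (x, y) in the scanned range satisfies the equation.

No integer solutions with |y| ≤ 45.


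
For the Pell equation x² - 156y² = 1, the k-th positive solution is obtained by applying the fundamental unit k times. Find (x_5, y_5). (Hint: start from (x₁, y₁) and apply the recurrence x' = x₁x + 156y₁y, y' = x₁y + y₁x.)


Step 1: Find the fundamental solution (x₁, y₁) of x² - 156y² = 1.
  Expand √156 as a continued fraction. a₀ = ⌊√156⌋ = 12; iterate m_{k+1} = d_k·a_k − m_k, d_{k+1} = (156 − m_{k+1}²)/d_k, a_{k+1} = ⌊(a₀ + m_{k+1})/d_{k+1}⌋ (starting m₀ = 0, d₀ = 1), with convergents p_k = a_k·p_{k-1} + p_{k-2}, q_k = a_k·q_{k-1} + q_{k-2} (p₋₁ = 1, q₋₁ = 0):
  k = 0: a₀ = 12; p₀/q₀ = 12/1; p₀² − 156·q₀² = 144 − 156 = -12.
  k = 1: m = 12, d = 12, a = ⌊(12 + 12)/12⌋ = 2; p/q = (2·12 + 1)/(2·1 + 0) = 25/2; p² − 156·q² = 625 − 624 = 1.
  The first convergent with p² − 156·q² = 1 gives the fundamental solution (x₁, y₁) = (25, 2).
Step 2: Apply the recurrence (x_{n+1}, y_{n+1}) = (x₁x_n + 156y₁y_n, x₁y_n + y₁x_n) repeatedly.
  From (x_1, y_1) = (25, 2): x_2 = 25·25 + 156·2·2 = 1249; y_2 = 25·2 + 2·25 = 100.
  From (x_2, y_2) = (1249, 100): x_3 = 25·1249 + 156·2·100 = 62425; y_3 = 25·100 + 2·1249 = 4998.
  From (x_3, y_3) = (62425, 4998): x_4 = 25·62425 + 156·2·4998 = 3120001; y_4 = 25·4998 + 2·62425 = 249800.
  From (x_4, y_4) = (3120001, 249800): x_5 = 25·3120001 + 156·2·249800 = 155937625; y_5 = 25·249800 + 2·3120001 = 12485002.
Step 3: Verify x_5² - 156·y_5² = 24316542890640625 - 24316542890640624 = 1 (should be 1). ✓

(x_1, y_1) = (25, 2); (x_5, y_5) = (155937625, 12485002).


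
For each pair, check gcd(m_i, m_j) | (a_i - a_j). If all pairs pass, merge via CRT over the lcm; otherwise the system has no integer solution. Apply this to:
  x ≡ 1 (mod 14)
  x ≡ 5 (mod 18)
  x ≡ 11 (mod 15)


Moduli 14, 18, 15 are not pairwise coprime, so CRT works modulo lcm(m_i) when all pairwise compatibility conditions hold.
Pairwise compatibility: gcd(m_i, m_j) must divide a_i - a_j for every pair.
Merge one congruence at a time:
  Start: x ≡ 1 (mod 14).
  Combine with x ≡ 5 (mod 18): gcd(14, 18) = 2; 5 - 1 = 4, which IS divisible by 2, so compatible.
    Write x = 1 + 14·t and substitute into x ≡ 5 (mod 18): 14·t ≡ 5 − 1 = 4 (mod 18).
    Divide the congruence (and modulus) by g = 2: 7·t ≡ 2 (mod 9).
    The inverse of 7 mod 9 is 4 (since 7·4 = 28 = 3·9 + 1), so t ≡ 4·2 = 8 ≡ 8 (mod 9).
    Then x = 1 + 14·8 = 113, valid modulo lcm(14, 18) = 126: x ≡ 113 (mod 126).
  Combine with x ≡ 11 (mod 15): gcd(126, 15) = 3; 11 - 113 = -102, which IS divisible by 3, so compatible.
    Write x = 113 + 126·t and substitute into x ≡ 11 (mod 15): 126·t ≡ 11 − 113 = -102 (mod 15).
    Divide the congruence (and modulus) by g = 3: 42·t ≡ -34 (mod 5).
    Reduce coefficients mod 5: 2·t ≡ 1 (mod 5).
    The inverse of 2 mod 5 is 3 (since 2·3 = 6 = 1·5 + 1), so t ≡ 3·1 = 3 ≡ 3 (mod 5).
    Then x = 113 + 126·3 = 491, valid modulo lcm(126, 15) = 630: x ≡ 491 (mod 630).
Verify: 491 mod 14 = 1, 491 mod 18 = 5, 491 mod 15 = 11.

x ≡ 491 (mod 630).


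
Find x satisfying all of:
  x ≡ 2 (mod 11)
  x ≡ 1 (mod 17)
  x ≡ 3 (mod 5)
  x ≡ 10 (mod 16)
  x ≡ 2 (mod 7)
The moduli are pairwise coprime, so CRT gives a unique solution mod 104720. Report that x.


Product of moduli M = 11 · 17 · 5 · 16 · 7 = 104720.
Merge one congruence at a time:
  Start: x ≡ 2 (mod 11).
  Combine with x ≡ 1 (mod 17); new modulus lcm = 187.
    Write x = 2 + 11·t and substitute into x ≡ 1 (mod 17): 11·t ≡ 1 − 2 = -1 (mod 17).
    Reduce coefficients mod 17: 11·t ≡ 16 (mod 17).
    The inverse of 11 mod 17 is 14 (since 11·14 = 154 = 9·17 + 1), so t ≡ 14·16 = 224 ≡ 3 (mod 17).
    Then x = 2 + 11·3 = 35, valid modulo lcm(11, 17) = 187: x ≡ 35 (mod 187).
  Combine with x ≡ 3 (mod 5); new modulus lcm = 935.
    Write x = 35 + 187·t and substitute into x ≡ 3 (mod 5): 187·t ≡ 3 − 35 = -32 (mod 5).
    Reduce coefficients mod 5: 2·t ≡ 3 (mod 5).
    The inverse of 2 mod 5 is 3 (since 2·3 = 6 = 1·5 + 1), so t ≡ 3·3 = 9 ≡ 4 (mod 5).
    Then x = 35 + 187·4 = 783, valid modulo lcm(187, 5) = 935: x ≡ 783 (mod 935).
  Combine with x ≡ 10 (mod 16); new modulus lcm = 14960.
    Write x = 783 + 935·t and substitute into x ≡ 10 (mod 16): 935·t ≡ 10 − 783 = -773 (mod 16).
    Reduce coefficients mod 16: 7·t ≡ 11 (mod 16).
    The inverse of 7 mod 16 is 7 (since 7·7 = 49 = 3·16 + 1), so t ≡ 7·11 = 77 ≡ 13 (mod 16).
    Then x = 783 + 935·13 = 12938, valid modulo lcm(935, 16) = 14960: x ≡ 12938 (mod 14960).
  Combine with x ≡ 2 (mod 7); new modulus lcm = 104720.
    Write x = 12938 + 14960·t and substitute into x ≡ 2 (mod 7): 14960·t ≡ 2 − 12938 = -12936 (mod 7).
    Reduce coefficients mod 7: 1·t ≡ 0 (mod 7).
    So t ≡ 0 (mod 7).
    Then x = 12938 + 14960·0 = 12938, valid modulo lcm(14960, 7) = 104720: x ≡ 12938 (mod 104720).
Verify against each original: 12938 mod 11 = 2, 12938 mod 17 = 1, 12938 mod 5 = 3, 12938 mod 16 = 10, 12938 mod 7 = 2.

x ≡ 12938 (mod 104720).


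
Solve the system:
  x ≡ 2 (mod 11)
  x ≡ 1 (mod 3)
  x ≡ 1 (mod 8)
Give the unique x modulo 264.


Moduli 11, 3, 8 are pairwise coprime; by CRT there is a unique solution modulo M = 11 · 3 · 8 = 264.
Solve pairwise, accumulating the modulus:
  Start with x ≡ 2 (mod 11).
  Combine with x ≡ 1 (mod 3): since gcd(11, 3) = 1, we get a unique residue mod 33.
    Write x = 2 + 11·t and substitute into x ≡ 1 (mod 3): 11·t ≡ 1 − 2 = -1 (mod 3).
    Reduce coefficients mod 3: 2·t ≡ 2 (mod 3).
    The inverse of 2 mod 3 is 2 (since 2·2 = 4 = 1·3 + 1), so t ≡ 2·2 = 4 ≡ 1 (mod 3).
    Then x = 2 + 11·1 = 13, valid modulo lcm(11, 3) = 33: x ≡ 13 (mod 33).
  Combine with x ≡ 1 (mod 8): since gcd(33, 8) = 1, we get a unique residue mod 264.
    Write x = 13 + 33·t and substitute into x ≡ 1 (mod 8): 33·t ≡ 1 − 13 = -12 (mod 8).
    Reduce coefficients mod 8: 1·t ≡ 4 (mod 8).
    So t ≡ 4 (mod 8).
    Then x = 13 + 33·4 = 145, valid modulo lcm(33, 8) = 264: x ≡ 145 (mod 264).
Verify: 145 mod 11 = 2 ✓, 145 mod 3 = 1 ✓, 145 mod 8 = 1 ✓.

x ≡ 145 (mod 264).


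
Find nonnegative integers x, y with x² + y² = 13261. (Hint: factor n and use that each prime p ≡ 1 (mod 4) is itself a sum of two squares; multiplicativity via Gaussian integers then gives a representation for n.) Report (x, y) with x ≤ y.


Step 1: Factor n = 13261 = 89 · 149.
Step 2: Check the mod-4 condition on each prime factor: 89 ≡ 1 (mod 4), exponent 1; 149 ≡ 1 (mod 4), exponent 1.
All primes ≡ 3 (mod 4) appear to even exponent (or don't appear), so by the two-squares theorem n IS expressible as a sum of two squares.
Step 3: Build a representation. Here n = 89 · 149 is a product of primes ≡ 1 (mod 4). Each prime p ≡ 1 (mod 4) is itself a sum of two squares; find a² by testing p − a² for a perfect square:
  89: 89 − 1² = 88, 89 − 2² = 85, 89 − 3² = 80, 89 − 4² = 73, 89 − 5² = 64 = 8² ⇒ 89 = 5² + 8².
  149: 149 − 1² = 148, 149 − 2² = 145, 149 − 3² = 140, 149 − 4² = 133, 149 − 5² = 124, 149 − 6² = 113, 149 − 7² = 100 = 10² ⇒ 149 = 7² + 10².
  Combine using the Brahmagupta–Fibonacci identity (a² + b²)(c² + d²) = (ac − bd)² + (ad + bc)² = (ac + bd)² + (ad − bc)²:
  89 · 149 = 13261: from (5² + 8²)(7² + 10²), take (5·7 − 8·10, 5·10 + 8·7) = (35 − 80, 50 + 56) = (-45, 106); dropping signs (only squares matter) gives (45, 106); check 45² + 106² = 2025 + 11236 = 13261 ✓.
Step 4: Order so x ≤ y and verify: 45² + 106² = 2025 + 11236 = 13261 = n. ✓

n = 13261 = 45² + 106² (one valid representation with x ≤ y).


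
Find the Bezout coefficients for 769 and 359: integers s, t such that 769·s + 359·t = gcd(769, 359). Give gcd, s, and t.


Euclidean algorithm on (769, 359) — divide until remainder is 0:
  769 = 2 · 359 + 51
  359 = 7 · 51 + 2
  51 = 25 · 2 + 1
  2 = 2 · 1 + 0
gcd(769, 359) = 1.
Track Bezout coefficients alongside the remainders: start with r₀ = 769 = a·1 + b·0 (s = 1, t = 0) and r₁ = 359 = a·0 + b·1 (s = 0, t = 1); each new remainder r_{k+1} = r_{k-1} − q_k·r_k inherits s_{k+1} = s_{k-1} − q_k·s_k, t_{k+1} = t_{k-1} − q_k·t_k, so r_k = a·s_k + b·t_k at every step:
  q = 2: r = 51, s = 1 − 2·0 = 1, t = 0 − 2·1 = -2  (check: 769·1 + 359·(-2) = 51)
  q = 7: r = 2, s = 0 − 7·1 = -7, t = 1 − 7·(-2) = 15  (check: 769·(-7) + 359·15 = 2)
  q = 25: r = 1, s = 1 − 25·(-7) = 176, t = -2 − 25·15 = -377  (check: 769·176 + 359·(-377) = 1)
The row with r = 1 (the gcd) gives the Bezout coefficients s = 176, t = -377.
Result: 769 · (176) + 359 · (-377) = 1.

gcd(769, 359) = 1; s = 176, t = -377 (check: 769·176 + 359·(-377) = 1).


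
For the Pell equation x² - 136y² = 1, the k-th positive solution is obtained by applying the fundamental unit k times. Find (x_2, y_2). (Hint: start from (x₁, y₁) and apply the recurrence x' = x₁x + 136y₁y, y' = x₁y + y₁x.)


Step 1: Find the fundamental solution (x₁, y₁) of x² - 136y² = 1.
  Expand √136 as a continued fraction. a₀ = ⌊√136⌋ = 11; iterate m_{k+1} = d_k·a_k − m_k, d_{k+1} = (136 − m_{k+1}²)/d_k, a_{k+1} = ⌊(a₀ + m_{k+1})/d_{k+1}⌋ (starting m₀ = 0, d₀ = 1), with convergents p_k = a_k·p_{k-1} + p_{k-2}, q_k = a_k·q_{k-1} + q_{k-2} (p₋₁ = 1, q₋₁ = 0):
  k = 0: a₀ = 11; p₀/q₀ = 11/1; p₀² − 136·q₀² = 121 − 136 = -15.
  k = 1: m = 11, d = 15, a = ⌊(11 + 11)/15⌋ = 1; p/q = (1·11 + 1)/(1·1 + 0) = 12/1; p² − 136·q² = 144 − 136 = 8.
  k = 2: m = 4, d = 8, a = ⌊(11 + 4)/8⌋ = 1; p/q = (1·12 + 11)/(1·1 + 1) = 23/2; p² − 136·q² = 529 − 544 = -15.
  k = 3: m = 4, d = 15, a = ⌊(11 + 4)/15⌋ = 1; p/q = (1·23 + 12)/(1·2 + 1) = 35/3; p² − 136·q² = 1225 − 1224 = 1.
  The first convergent with p² − 136·q² = 1 gives the fundamental solution (x₁, y₁) = (35, 3).
Step 2: Apply the recurrence (x_{n+1}, y_{n+1}) = (x₁x_n + 136y₁y_n, x₁y_n + y₁x_n) repeatedly.
  From (x_1, y_1) = (35, 3): x_2 = 35·35 + 136·3·3 = 2449; y_2 = 35·3 + 3·35 = 210.
Step 3: Verify x_2² - 136·y_2² = 5997601 - 5997600 = 1 (should be 1). ✓

(x_1, y_1) = (35, 3); (x_2, y_2) = (2449, 210).


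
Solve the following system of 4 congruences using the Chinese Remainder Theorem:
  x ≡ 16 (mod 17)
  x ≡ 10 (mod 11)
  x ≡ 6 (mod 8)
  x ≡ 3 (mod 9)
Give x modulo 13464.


Product of moduli M = 17 · 11 · 8 · 9 = 13464.
Merge one congruence at a time:
  Start: x ≡ 16 (mod 17).
  Combine with x ≡ 10 (mod 11); new modulus lcm = 187.
    Write x = 16 + 17·t and substitute into x ≡ 10 (mod 11): 17·t ≡ 10 − 16 = -6 (mod 11).
    Reduce coefficients mod 11: 6·t ≡ 5 (mod 11).
    The inverse of 6 mod 11 is 2 (since 6·2 = 12 = 1·11 + 1), so t ≡ 2·5 = 10 ≡ 10 (mod 11).
    Then x = 16 + 17·10 = 186, valid modulo lcm(17, 11) = 187: x ≡ 186 (mod 187).
  Combine with x ≡ 6 (mod 8); new modulus lcm = 1496.
    Write x = 186 + 187·t and substitute into x ≡ 6 (mod 8): 187·t ≡ 6 − 186 = -180 (mod 8).
    Reduce coefficients mod 8: 3·t ≡ 4 (mod 8).
    The inverse of 3 mod 8 is 3 (since 3·3 = 9 = 1·8 + 1), so t ≡ 3·4 = 12 ≡ 4 (mod 8).
    Then x = 186 + 187·4 = 934, valid modulo lcm(187, 8) = 1496: x ≡ 934 (mod 1496).
  Combine with x ≡ 3 (mod 9); new modulus lcm = 13464.
    Write x = 934 + 1496·t and substitute into x ≡ 3 (mod 9): 1496·t ≡ 3 − 934 = -931 (mod 9).
    Reduce coefficients mod 9: 2·t ≡ 5 (mod 9).
    The inverse of 2 mod 9 is 5 (since 2·5 = 10 = 1·9 + 1), so t ≡ 5·5 = 25 ≡ 7 (mod 9).
    Then x = 934 + 1496·7 = 11406, valid modulo lcm(1496, 9) = 13464: x ≡ 11406 (mod 13464).
Verify against each original: 11406 mod 17 = 16, 11406 mod 11 = 10, 11406 mod 8 = 6, 11406 mod 9 = 3.

x ≡ 11406 (mod 13464).


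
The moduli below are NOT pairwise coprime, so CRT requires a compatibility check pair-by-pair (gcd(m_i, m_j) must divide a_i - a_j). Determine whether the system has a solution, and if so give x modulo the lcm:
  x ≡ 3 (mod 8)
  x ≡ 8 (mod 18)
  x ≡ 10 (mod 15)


Moduli 8, 18, 15 are not pairwise coprime, so CRT works modulo lcm(m_i) when all pairwise compatibility conditions hold.
Pairwise compatibility: gcd(m_i, m_j) must divide a_i - a_j for every pair.
Merge one congruence at a time:
  Start: x ≡ 3 (mod 8).
  Combine with x ≡ 8 (mod 18): gcd(8, 18) = 2, and 8 - 3 = 5 is NOT divisible by 2.
    ⇒ system is inconsistent (no integer solution).

No solution (the system is inconsistent).


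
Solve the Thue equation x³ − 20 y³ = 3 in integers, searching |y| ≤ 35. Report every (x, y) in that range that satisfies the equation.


The equation is x³ - 20y³ = 3. For fixed y, x³ = 20·y³ + 3, so a solution requires the RHS to be a perfect cube.
Strategy: iterate y from -35 to 35, compute RHS = 20·y³ + 3, and check whether it is a (positive or negative) perfect cube.
Check small values of y:
  y = 0: RHS = 3 is not a perfect cube.
  y = 1: RHS = 23 is not a perfect cube.
  y = -1: RHS = -17 is not a perfect cube.
  y = 2: RHS = 163 is not a perfect cube.
  y = -2: RHS = -157 is not a perfect cube.
  y = 3: RHS = 543 is not a perfect cube.
  y = -3: RHS = -537 is not a perfect cube.
Continuing the search up to |y| = 35 finds no solutions either.
No (x, y) in the scanned range satisfies the equation.

No integer solutions with |y| ≤ 35.


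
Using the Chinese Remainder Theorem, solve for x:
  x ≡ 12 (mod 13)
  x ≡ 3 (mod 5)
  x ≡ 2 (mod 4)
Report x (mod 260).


Moduli 13, 5, 4 are pairwise coprime; by CRT there is a unique solution modulo M = 13 · 5 · 4 = 260.
Solve pairwise, accumulating the modulus:
  Start with x ≡ 12 (mod 13).
  Combine with x ≡ 3 (mod 5): since gcd(13, 5) = 1, we get a unique residue mod 65.
    Write x = 12 + 13·t and substitute into x ≡ 3 (mod 5): 13·t ≡ 3 − 12 = -9 (mod 5).
    Reduce coefficients mod 5: 3·t ≡ 1 (mod 5).
    The inverse of 3 mod 5 is 2 (since 3·2 = 6 = 1·5 + 1), so t ≡ 2·1 = 2 ≡ 2 (mod 5).
    Then x = 12 + 13·2 = 38, valid modulo lcm(13, 5) = 65: x ≡ 38 (mod 65).
  Combine with x ≡ 2 (mod 4): since gcd(65, 4) = 1, we get a unique residue mod 260.
    Write x = 38 + 65·t and substitute into x ≡ 2 (mod 4): 65·t ≡ 2 − 38 = -36 (mod 4).
    Reduce coefficients mod 4: 1·t ≡ 0 (mod 4).
    So t ≡ 0 (mod 4).
    Then x = 38 + 65·0 = 38, valid modulo lcm(65, 4) = 260: x ≡ 38 (mod 260).
Verify: 38 mod 13 = 12 ✓, 38 mod 5 = 3 ✓, 38 mod 4 = 2 ✓.

x ≡ 38 (mod 260).


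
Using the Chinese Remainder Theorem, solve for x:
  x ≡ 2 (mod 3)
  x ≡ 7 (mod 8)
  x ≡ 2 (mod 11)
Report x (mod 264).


Moduli 3, 8, 11 are pairwise coprime; by CRT there is a unique solution modulo M = 3 · 8 · 11 = 264.
Solve pairwise, accumulating the modulus:
  Start with x ≡ 2 (mod 3).
  Combine with x ≡ 7 (mod 8): since gcd(3, 8) = 1, we get a unique residue mod 24.
    Write x = 2 + 3·t and substitute into x ≡ 7 (mod 8): 3·t ≡ 7 − 2 = 5 (mod 8).
    The inverse of 3 mod 8 is 3 (since 3·3 = 9 = 1·8 + 1), so t ≡ 3·5 = 15 ≡ 7 (mod 8).
    Then x = 2 + 3·7 = 23, valid modulo lcm(3, 8) = 24: x ≡ 23 (mod 24).
  Combine with x ≡ 2 (mod 11): since gcd(24, 11) = 1, we get a unique residue mod 264.
    Write x = 23 + 24·t and substitute into x ≡ 2 (mod 11): 24·t ≡ 2 − 23 = -21 (mod 11).
    Reduce coefficients mod 11: 2·t ≡ 1 (mod 11).
    The inverse of 2 mod 11 is 6 (since 2·6 = 12 = 1·11 + 1), so t ≡ 6·1 = 6 ≡ 6 (mod 11).
    Then x = 23 + 24·6 = 167, valid modulo lcm(24, 11) = 264: x ≡ 167 (mod 264).
Verify: 167 mod 3 = 2 ✓, 167 mod 8 = 7 ✓, 167 mod 11 = 2 ✓.

x ≡ 167 (mod 264).


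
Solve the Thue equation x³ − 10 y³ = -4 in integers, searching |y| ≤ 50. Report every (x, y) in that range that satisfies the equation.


The equation is x³ - 10y³ = -4. For fixed y, x³ = 10·y³ − 4, so a solution requires the RHS to be a perfect cube.
Strategy: iterate y from -50 to 50, compute RHS = 10·y³ − 4, and check whether it is a (positive or negative) perfect cube.
Check small values of y:
  y = 0: RHS = -4 is not a perfect cube.
  y = 1: RHS = 6 is not a perfect cube.
  y = -1: RHS = -14 is not a perfect cube.
  y = 2: RHS = 76 is not a perfect cube.
  y = -2: RHS = -84 is not a perfect cube.
  y = 3: RHS = 266 is not a perfect cube.
  y = -3: RHS = -274 is not a perfect cube.
Continuing the search up to |y| = 50 finds no solutions either.
No (x, y) in the scanned range satisfies the equation.

No integer solutions with |y| ≤ 50.
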